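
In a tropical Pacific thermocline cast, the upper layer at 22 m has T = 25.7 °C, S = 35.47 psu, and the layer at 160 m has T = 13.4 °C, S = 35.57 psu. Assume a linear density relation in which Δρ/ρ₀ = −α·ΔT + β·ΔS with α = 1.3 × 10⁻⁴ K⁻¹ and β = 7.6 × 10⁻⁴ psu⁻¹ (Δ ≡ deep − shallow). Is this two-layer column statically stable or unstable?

ΔT = 13.4 − 25.7 = -12.3 K and ΔS = 35.57 − 35.47 = +0.10 psu (deep − shallow).
−αΔT = 1.599 × 10⁻³; βΔS = 7.60 × 10⁻⁵; sum Δρ/ρ₀ = 1.675 × 10⁻³.
Δρ/ρ₀ > 0, so Δρ > 0: deeper water is denser → statically stable.

stable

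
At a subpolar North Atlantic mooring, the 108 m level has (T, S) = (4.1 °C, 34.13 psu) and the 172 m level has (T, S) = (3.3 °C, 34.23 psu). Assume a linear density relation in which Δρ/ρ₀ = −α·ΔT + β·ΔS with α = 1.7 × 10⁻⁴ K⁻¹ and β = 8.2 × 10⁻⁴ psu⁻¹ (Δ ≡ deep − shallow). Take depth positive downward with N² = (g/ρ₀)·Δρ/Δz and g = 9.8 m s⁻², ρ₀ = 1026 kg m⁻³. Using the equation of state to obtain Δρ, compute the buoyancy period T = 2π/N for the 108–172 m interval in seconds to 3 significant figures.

ΔT = -0.8 K, ΔS = +0.10 psu (deep − shallow).
Δρ/ρ₀ = −αΔT + βΔS = 1.36 × 10⁻⁴ + 8.20 × 10⁻⁵ = 2.18 × 10⁻⁴, so Δρ ≈ 0.2237 kg m⁻³.
N² = (g/ρ₀)·Δρ/Δz = g·(Δρ/ρ₀)/Δz = 9.8 × 2.18 × 10⁻⁴ / 64 = 3.3381 × 10⁻⁵ s⁻².
N = √(3.3381 × 10⁻⁵) = 5.7776 × 10⁻³ rad s⁻¹ → T = 2π/N = 1.0875 × 10³ s ≈ 1.09 × 10³ s.

1.09 × 10³ s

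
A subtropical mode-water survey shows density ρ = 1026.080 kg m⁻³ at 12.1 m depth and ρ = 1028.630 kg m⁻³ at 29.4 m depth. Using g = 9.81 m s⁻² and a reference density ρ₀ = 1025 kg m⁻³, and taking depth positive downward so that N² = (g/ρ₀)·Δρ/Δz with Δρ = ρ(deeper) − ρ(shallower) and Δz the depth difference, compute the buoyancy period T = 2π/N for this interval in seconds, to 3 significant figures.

167 s

Δρ = 1028.630 − 1026.080 = 2.550 kg m⁻³ over Δz = 29.4 − 12.1 = 17.3 m.
N² = (9.81/1025) × (2.550/17.3) = 1.4107 × 10⁻³ s⁻².
N = √(1.4107 × 10⁻³) = 0.037559 rad s⁻¹, so T = 2π/N = 167.29 s ≈ 167 s.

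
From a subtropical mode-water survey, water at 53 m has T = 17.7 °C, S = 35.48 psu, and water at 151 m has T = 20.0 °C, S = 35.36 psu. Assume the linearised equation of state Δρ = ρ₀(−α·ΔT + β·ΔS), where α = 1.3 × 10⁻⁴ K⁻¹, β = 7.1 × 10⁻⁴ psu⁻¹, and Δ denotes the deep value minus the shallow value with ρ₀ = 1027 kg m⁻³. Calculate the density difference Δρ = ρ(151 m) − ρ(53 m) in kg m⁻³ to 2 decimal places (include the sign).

-0.39 kg m⁻³

ΔT = +2.3 K, ΔS = -0.12 psu (deep − shallow).
Δρ/ρ₀ = −(1.3 × 10⁻⁴)(+2.3) + (7.1 × 10⁻⁴)(-0.12) = -3.842 × 10⁻⁴.
Δρ = 1027 × (-3.842 × 10⁻⁴) = -0.39 kg m⁻³.
Negative Δρ: lighter below, statically unstable.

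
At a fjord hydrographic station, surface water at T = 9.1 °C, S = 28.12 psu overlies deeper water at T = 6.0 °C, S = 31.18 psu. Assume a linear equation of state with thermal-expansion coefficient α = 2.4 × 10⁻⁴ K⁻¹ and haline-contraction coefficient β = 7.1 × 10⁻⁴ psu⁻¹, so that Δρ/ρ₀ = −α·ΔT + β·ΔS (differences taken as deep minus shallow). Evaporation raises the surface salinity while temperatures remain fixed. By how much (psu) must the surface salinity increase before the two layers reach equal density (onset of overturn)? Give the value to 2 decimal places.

4.11 psu

Neutral buoyancy requires −α(T_deep − T_surf) + β(S_deep − S_surf′) = 0.
S_surf′ = S_deep − (α/β)·ΔT = 31.18 − (2.4 × 10⁻⁴/7.1 × 10⁻⁴)·(-3.1) = 32.2279 psu.
Increase required: 32.2279 − 28.12 = 4.1079 psu.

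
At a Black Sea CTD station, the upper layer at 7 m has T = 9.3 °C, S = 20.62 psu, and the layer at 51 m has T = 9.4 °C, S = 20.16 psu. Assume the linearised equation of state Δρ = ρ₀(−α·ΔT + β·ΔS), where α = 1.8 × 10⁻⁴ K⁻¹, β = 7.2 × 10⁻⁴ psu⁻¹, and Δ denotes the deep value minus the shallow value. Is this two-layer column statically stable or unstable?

unstable

ΔT = 9.4 − 9.3 = +0.1 K and ΔS = 20.16 − 20.62 = -0.46 psu (deep − shallow).
−αΔT = -1.80 × 10⁻⁵; βΔS = -3.312 × 10⁻⁴; sum Δρ/ρ₀ = -3.492 × 10⁻⁴.
Δρ/ρ₀ < 0, so Δρ < 0: deeper water is lighter → statically unstable; the column would overturn.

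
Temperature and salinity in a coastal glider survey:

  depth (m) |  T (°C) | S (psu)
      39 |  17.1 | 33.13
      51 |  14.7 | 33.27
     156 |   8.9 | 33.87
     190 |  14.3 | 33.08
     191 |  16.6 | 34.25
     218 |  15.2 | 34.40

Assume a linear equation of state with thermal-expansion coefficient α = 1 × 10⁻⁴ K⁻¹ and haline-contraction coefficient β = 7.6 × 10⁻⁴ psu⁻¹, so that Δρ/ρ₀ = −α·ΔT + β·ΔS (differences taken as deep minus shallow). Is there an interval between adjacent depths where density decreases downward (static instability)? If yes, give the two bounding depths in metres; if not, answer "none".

156–190 m

Evaluate Δρ/ρ₀ = −αΔT + βΔS across each adjacent pair:
  39–51 m: −αΔT+βΔS = −(1 × 10⁻⁴)(-2.4)+(7.6 × 10⁻⁴)(+0.14) = 3.5 × 10⁻⁴ → stable
  51–156 m: −αΔT+βΔS = −(1 × 10⁻⁴)(-5.8)+(7.6 × 10⁻⁴)(+0.60) = 1.0 × 10⁻³ → stable
  156–190 m: −αΔT+βΔS = −(1 × 10⁻⁴)(+5.4)+(7.6 × 10⁻⁴)(-0.79) = -1.1 × 10⁻³ → UNSTABLE
  190–191 m: −αΔT+βΔS = −(1 × 10⁻⁴)(+2.3)+(7.6 × 10⁻⁴)(+1.17) = 6.6 × 10⁻⁴ → stable
  191–218 m: −αΔT+βΔS = −(1 × 10⁻⁴)(-1.4)+(7.6 × 10⁻⁴)(+0.15) = 2.5 × 10⁻⁴ → stable
The 156–190 m interval has Δρ < 0: lighter water underlies denser water.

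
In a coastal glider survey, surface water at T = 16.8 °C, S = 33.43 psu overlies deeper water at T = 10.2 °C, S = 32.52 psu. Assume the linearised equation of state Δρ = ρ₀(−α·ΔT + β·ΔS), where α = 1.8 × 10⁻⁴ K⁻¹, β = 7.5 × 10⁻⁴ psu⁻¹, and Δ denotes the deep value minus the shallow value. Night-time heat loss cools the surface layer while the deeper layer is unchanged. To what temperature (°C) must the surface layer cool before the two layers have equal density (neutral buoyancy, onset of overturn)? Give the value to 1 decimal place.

Neutral buoyancy requires Δρ = 0, i.e. −α(T_deep − T_surf′) + β(S_deep − S_surf) = 0.
T_surf′ = T_deep − (β/α)·ΔS = 10.2 − (7.5 × 10⁻⁴/1.8 × 10⁻⁴)·(-0.91) = 13.992 °C.
Cooling required: 16.8 − (13.992) = 2.808 °C.

14.0 °C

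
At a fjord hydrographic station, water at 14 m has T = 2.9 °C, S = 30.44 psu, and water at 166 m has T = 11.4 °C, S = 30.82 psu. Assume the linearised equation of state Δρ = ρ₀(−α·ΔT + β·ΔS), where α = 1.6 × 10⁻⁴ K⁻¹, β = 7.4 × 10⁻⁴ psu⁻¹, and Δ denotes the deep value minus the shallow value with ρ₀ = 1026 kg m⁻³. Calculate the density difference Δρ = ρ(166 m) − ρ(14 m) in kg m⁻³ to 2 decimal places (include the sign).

ΔT = +8.5 K, ΔS = +0.38 psu (deep − shallow).
Δρ/ρ₀ = −(1.6 × 10⁻⁴)(+8.5) + (7.4 × 10⁻⁴)(+0.38) = -1.0788 × 10⁻³.
Δρ = 1026 × (-1.0788 × 10⁻³) = -1.11 kg m⁻³.
Negative Δρ: lighter below, statically unstable.

-1.11 kg m⁻³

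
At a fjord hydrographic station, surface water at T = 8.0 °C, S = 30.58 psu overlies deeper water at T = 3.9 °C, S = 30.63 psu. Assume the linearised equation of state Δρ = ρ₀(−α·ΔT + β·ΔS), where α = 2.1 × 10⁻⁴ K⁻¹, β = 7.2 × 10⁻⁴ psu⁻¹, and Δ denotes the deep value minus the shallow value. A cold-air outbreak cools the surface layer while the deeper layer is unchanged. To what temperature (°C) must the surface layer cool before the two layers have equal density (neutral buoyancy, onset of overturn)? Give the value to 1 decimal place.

3.7 °C

Neutral buoyancy requires Δρ = 0, i.e. −α(T_deep − T_surf′) + β(S_deep − S_surf) = 0.
T_surf′ = T_deep − (β/α)·ΔS = 3.9 − (7.2 × 10⁻⁴/2.1 × 10⁻⁴)·(+0.05) = 3.729 °C.
Cooling required: 8.0 − (3.729) = 4.271 °C.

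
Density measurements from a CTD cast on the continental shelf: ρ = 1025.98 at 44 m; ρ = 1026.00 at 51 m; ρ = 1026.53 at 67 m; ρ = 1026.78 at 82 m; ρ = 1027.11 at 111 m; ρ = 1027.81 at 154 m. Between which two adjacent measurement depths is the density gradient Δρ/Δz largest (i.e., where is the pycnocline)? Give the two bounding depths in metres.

Compute the density gradient over each adjacent pair:
  44–51 m: Δρ/Δz = 0.02/7 = 2.9 × 10⁻³ kg m⁻⁴
  51–67 m: Δρ/Δz = 0.53/16 = 0.033 kg m⁻⁴
  67–82 m: Δρ/Δz = 0.25/15 = 0.017 kg m⁻⁴
  82–111 m: Δρ/Δz = 0.33/29 = 0.011 kg m⁻⁴
  111–154 m: Δρ/Δz = 0.70/43 = 0.016 kg m⁻⁴
The largest gradient is in the 51–67 m interval — the pycnocline.

51–67 m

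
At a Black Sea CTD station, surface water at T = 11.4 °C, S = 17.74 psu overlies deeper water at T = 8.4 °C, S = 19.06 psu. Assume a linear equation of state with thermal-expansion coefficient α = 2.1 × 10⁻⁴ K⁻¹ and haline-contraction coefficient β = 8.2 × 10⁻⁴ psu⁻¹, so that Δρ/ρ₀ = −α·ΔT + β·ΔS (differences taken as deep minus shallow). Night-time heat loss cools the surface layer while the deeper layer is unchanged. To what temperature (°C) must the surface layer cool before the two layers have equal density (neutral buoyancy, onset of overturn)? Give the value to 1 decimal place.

Neutral buoyancy requires Δρ = 0, i.e. −α(T_deep − T_surf′) + β(S_deep − S_surf) = 0.
T_surf′ = T_deep − (β/α)·ΔS = 8.4 − (8.2 × 10⁻⁴/2.1 × 10⁻⁴)·(+1.32) = 3.246 °C.
Cooling required: 11.4 − (3.246) = 8.154 °C.

3.2 °C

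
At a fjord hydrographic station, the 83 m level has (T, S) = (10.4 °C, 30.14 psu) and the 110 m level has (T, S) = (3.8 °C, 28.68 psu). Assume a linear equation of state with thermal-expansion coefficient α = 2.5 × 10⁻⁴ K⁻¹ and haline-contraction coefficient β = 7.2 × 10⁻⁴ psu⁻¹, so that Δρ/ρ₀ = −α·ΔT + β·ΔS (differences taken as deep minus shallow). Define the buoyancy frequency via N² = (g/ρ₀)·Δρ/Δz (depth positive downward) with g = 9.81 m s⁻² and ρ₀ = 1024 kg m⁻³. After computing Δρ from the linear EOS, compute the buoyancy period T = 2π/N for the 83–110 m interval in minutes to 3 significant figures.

ΔT = -6.6 K, ΔS = -1.46 psu (deep − shallow).
Δρ/ρ₀ = −αΔT + βΔS = 1.65 × 10⁻³ − 1.0512 × 10⁻³ = 5.988 × 10⁻⁴, so Δρ ≈ 0.6132 kg m⁻³.
N² = (g/ρ₀)·Δρ/Δz = g·(Δρ/ρ₀)/Δz = 9.81 × 5.988 × 10⁻⁴ / 27 = 2.1756 × 10⁻⁴ s⁻².
N = √(2.1756 × 10⁻⁴) = 0.014750 rad s⁻¹ → T = 2π/N = 425.98 s = 7.0997 min ≈ 7.10 min.

7.10 min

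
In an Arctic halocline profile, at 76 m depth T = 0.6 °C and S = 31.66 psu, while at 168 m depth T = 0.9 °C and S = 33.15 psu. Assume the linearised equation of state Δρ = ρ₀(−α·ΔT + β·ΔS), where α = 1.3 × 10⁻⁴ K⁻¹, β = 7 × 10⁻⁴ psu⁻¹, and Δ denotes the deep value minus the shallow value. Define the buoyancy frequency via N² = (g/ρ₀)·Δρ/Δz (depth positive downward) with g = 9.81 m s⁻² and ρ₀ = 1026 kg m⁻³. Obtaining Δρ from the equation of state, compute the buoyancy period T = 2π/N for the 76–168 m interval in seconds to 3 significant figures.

607 s

ΔT = +0.3 K, ΔS = +1.49 psu (deep − shallow).
Δρ/ρ₀ = −αΔT + βΔS = -3.90 × 10⁻⁵ + 1.043 × 10⁻³ = 1.004 × 10⁻³, so Δρ ≈ 1.030 kg m⁻³.
N² = (g/ρ₀)·Δρ/Δz = g·(Δρ/ρ₀)/Δz = 9.81 × 1.004 × 10⁻³ / 92 = 1.0706 × 10⁻⁴ s⁻².
N = √(1.0706 × 10⁻⁴) = 0.010347 rad s⁻¹ → T = 2π/N = 607.25 s ≈ 607 s.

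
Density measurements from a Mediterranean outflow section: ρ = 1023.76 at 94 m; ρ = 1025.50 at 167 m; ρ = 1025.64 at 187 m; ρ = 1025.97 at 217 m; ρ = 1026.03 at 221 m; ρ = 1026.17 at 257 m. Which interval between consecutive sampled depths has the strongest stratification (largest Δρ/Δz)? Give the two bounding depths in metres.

94–167 m

Compute the density gradient over each adjacent pair:
  94–167 m: Δρ/Δz = 1.74/73 = 0.024 kg m⁻⁴
  167–187 m: Δρ/Δz = 0.14/20 = 7.0 × 10⁻³ kg m⁻⁴
  187–217 m: Δρ/Δz = 0.33/30 = 0.011 kg m⁻⁴
  217–221 m: Δρ/Δz = 0.06/4 = 0.015 kg m⁻⁴
  221–257 m: Δρ/Δz = 0.14/36 = 3.9 × 10⁻³ kg m⁻⁴
The largest gradient is in the 94–167 m interval — the pycnocline.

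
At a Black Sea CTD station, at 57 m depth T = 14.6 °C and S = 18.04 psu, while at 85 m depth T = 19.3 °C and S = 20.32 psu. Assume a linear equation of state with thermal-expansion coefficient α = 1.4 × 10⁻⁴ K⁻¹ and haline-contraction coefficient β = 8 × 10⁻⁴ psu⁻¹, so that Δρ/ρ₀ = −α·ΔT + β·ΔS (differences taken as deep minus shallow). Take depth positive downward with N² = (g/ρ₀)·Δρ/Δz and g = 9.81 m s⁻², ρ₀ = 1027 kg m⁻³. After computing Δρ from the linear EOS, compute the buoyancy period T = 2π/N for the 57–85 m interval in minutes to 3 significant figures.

5.18 min

ΔT = +4.7 K, ΔS = +2.28 psu (deep − shallow).
Δρ/ρ₀ = −αΔT + βΔS = -6.58 × 10⁻⁴ + 1.824 × 10⁻³ = 1.166 × 10⁻³, so Δρ ≈ 1.197 kg m⁻³.
N² = (g/ρ₀)·Δρ/Δz = g·(Δρ/ρ₀)/Δz = 9.81 × 1.166 × 10⁻³ / 28 = 4.0852 × 10⁻⁴ s⁻².
N = √(4.0852 × 10⁻⁴) = 0.020212 rad s⁻¹ → T = 2π/N = 310.86 s = 5.1810 min ≈ 5.18 min.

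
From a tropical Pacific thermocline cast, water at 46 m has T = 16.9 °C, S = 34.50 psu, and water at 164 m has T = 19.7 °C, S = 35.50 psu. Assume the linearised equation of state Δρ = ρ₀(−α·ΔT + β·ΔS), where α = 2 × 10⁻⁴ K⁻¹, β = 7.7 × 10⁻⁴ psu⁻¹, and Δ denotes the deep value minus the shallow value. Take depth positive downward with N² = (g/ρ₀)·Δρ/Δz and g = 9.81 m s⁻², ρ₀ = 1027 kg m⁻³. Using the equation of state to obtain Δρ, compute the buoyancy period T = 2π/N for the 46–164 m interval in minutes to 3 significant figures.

25.1 min

ΔT = +2.8 K, ΔS = +1.00 psu (deep − shallow).
Δρ/ρ₀ = −αΔT + βΔS = -5.60 × 10⁻⁴ + 7.70 × 10⁻⁴ = 2.10 × 10⁻⁴, so Δρ ≈ 0.2157 kg m⁻³.
N² = (g/ρ₀)·Δρ/Δz = g·(Δρ/ρ₀)/Δz = 9.81 × 2.10 × 10⁻⁴ / 118 = 1.7458 × 10⁻⁵ s⁻².
N = √(1.7458 × 10⁻⁵) = 4.1783 × 10⁻³ rad s⁻¹ → T = 2π/N = 1.5038 × 10³ s = 25.063 min ≈ 25.1 min.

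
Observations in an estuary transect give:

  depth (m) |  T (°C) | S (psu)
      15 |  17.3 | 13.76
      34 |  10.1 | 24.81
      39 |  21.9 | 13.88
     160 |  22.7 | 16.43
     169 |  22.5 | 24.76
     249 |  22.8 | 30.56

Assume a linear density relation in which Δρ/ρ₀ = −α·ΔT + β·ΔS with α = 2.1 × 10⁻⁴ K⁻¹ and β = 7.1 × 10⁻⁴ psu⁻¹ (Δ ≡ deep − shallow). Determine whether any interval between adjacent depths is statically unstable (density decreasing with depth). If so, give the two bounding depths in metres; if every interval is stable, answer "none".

34–39 m

Evaluate Δρ/ρ₀ = −αΔT + βΔS across each adjacent pair:
  15–34 m: −αΔT+βΔS = −(2.1 × 10⁻⁴)(-7.2)+(7.1 × 10⁻⁴)(+11.05) = 9.4 × 10⁻³ → stable
  34–39 m: −αΔT+βΔS = −(2.1 × 10⁻⁴)(+11.8)+(7.1 × 10⁻⁴)(-10.93) = -0.010 → UNSTABLE
  39–160 m: −αΔT+βΔS = −(2.1 × 10⁻⁴)(+0.8)+(7.1 × 10⁻⁴)(+2.55) = 1.6 × 10⁻³ → stable
  160–169 m: −αΔT+βΔS = −(2.1 × 10⁻⁴)(-0.2)+(7.1 × 10⁻⁴)(+8.33) = 6.0 × 10⁻³ → stable
  169–249 m: −αΔT+βΔS = −(2.1 × 10⁻⁴)(+0.3)+(7.1 × 10⁻⁴)(+5.80) = 4.1 × 10⁻³ → stable
The 34–39 m interval has Δρ < 0: lighter water underlies denser water.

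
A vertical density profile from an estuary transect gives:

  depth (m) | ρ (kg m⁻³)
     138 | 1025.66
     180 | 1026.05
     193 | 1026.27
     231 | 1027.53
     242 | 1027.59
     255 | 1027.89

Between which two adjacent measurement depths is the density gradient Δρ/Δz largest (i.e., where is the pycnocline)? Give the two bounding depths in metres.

Compute the density gradient over each adjacent pair:
  138–180 m: Δρ/Δz = 0.39/42 = 9.3 × 10⁻³ kg m⁻⁴
  180–193 m: Δρ/Δz = 0.22/13 = 0.017 kg m⁻⁴
  193–231 m: Δρ/Δz = 1.26/38 = 0.033 kg m⁻⁴
  231–242 m: Δρ/Δz = 0.06/11 = 5.5 × 10⁻³ kg m⁻⁴
  242–255 m: Δρ/Δz = 0.30/13 = 0.023 kg m⁻⁴
The largest gradient is in the 193–231 m interval — the pycnocline.

193–231 m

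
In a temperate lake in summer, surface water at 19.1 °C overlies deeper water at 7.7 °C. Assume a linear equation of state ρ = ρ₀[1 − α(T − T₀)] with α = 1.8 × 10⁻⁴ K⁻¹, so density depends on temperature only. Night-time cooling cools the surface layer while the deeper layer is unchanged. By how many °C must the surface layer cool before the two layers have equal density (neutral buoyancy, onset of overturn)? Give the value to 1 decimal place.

With temperature the only control, equal density requires T_surf′ = T_deep.
T_surf′ = 7.7 °C.
Cooling required: 19.1 − 7.7 = 11.4 °C.

11.4 °C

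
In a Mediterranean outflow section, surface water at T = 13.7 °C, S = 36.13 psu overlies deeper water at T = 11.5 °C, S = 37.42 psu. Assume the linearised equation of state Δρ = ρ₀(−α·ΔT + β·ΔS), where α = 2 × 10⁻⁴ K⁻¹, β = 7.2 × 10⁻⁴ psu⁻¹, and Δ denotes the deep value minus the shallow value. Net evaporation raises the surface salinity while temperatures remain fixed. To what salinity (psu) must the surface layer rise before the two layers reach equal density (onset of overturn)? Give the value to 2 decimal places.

38.03 psu

Neutral buoyancy requires −α(T_deep − T_surf) + β(S_deep − S_surf′) = 0.
S_surf′ = S_deep − (α/β)·ΔT = 37.42 − (2 × 10⁻⁴/7.2 × 10⁻⁴)·(-2.2) = 38.0311 psu.
Increase required: 38.0311 − 36.13 = 1.9011 psu.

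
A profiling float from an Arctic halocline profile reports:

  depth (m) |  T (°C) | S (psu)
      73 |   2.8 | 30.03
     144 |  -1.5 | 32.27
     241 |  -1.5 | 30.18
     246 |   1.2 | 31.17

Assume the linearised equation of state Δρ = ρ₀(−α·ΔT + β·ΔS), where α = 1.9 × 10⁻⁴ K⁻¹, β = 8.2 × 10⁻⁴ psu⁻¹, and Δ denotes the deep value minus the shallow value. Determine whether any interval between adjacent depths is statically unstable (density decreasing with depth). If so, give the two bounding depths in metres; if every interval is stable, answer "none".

144–241 m

Evaluate Δρ/ρ₀ = −αΔT + βΔS across each adjacent pair:
  73–144 m: −αΔT+βΔS = −(1.9 × 10⁻⁴)(-4.3)+(8.2 × 10⁻⁴)(+2.24) = 2.7 × 10⁻³ → stable
  144–241 m: −αΔT+βΔS = −(1.9 × 10⁻⁴)(+0.0)+(8.2 × 10⁻⁴)(-2.09) = -1.7 × 10⁻³ → UNSTABLE
  241–246 m: −αΔT+βΔS = −(1.9 × 10⁻⁴)(+2.7)+(8.2 × 10⁻⁴)(+0.99) = 3.0 × 10⁻⁴ → stable
The 144–241 m interval has Δρ < 0: lighter water underlies denser water.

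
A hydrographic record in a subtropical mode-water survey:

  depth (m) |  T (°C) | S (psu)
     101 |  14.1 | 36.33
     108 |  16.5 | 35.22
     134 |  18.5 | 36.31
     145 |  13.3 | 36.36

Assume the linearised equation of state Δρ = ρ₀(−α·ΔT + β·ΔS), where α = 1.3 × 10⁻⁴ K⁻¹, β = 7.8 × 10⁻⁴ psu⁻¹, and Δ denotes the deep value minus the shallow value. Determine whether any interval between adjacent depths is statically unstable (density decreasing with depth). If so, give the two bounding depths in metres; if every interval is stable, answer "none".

Evaluate Δρ/ρ₀ = −αΔT + βΔS across each adjacent pair:
  101–108 m: −αΔT+βΔS = −(1.3 × 10⁻⁴)(+2.4)+(7.8 × 10⁻⁴)(-1.11) = -1.2 × 10⁻³ → UNSTABLE
  108–134 m: −αΔT+βΔS = −(1.3 × 10⁻⁴)(+2.0)+(7.8 × 10⁻⁴)(+1.09) = 5.9 × 10⁻⁴ → stable
  134–145 m: −αΔT+βΔS = −(1.3 × 10⁻⁴)(-5.2)+(7.8 × 10⁻⁴)(+0.05) = 7.1 × 10⁻⁴ → stable
The 101–108 m interval has Δρ < 0: lighter water underlies denser water.

101–108 m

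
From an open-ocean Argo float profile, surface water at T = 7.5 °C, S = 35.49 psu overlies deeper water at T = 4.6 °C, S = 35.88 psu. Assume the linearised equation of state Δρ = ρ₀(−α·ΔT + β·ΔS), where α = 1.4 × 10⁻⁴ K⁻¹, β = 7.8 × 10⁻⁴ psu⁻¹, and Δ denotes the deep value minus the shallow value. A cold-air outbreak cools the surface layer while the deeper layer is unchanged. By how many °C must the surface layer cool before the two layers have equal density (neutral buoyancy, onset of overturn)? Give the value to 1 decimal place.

Neutral buoyancy requires Δρ = 0, i.e. −α(T_deep − T_surf′) + β(S_deep − S_surf) = 0.
T_surf′ = T_deep − (β/α)·ΔS = 4.6 − (7.8 × 10⁻⁴/1.4 × 10⁻⁴)·(+0.39) = 2.427 °C.
Cooling required: 7.5 − (2.427) = 5.073 °C.

5.1 °C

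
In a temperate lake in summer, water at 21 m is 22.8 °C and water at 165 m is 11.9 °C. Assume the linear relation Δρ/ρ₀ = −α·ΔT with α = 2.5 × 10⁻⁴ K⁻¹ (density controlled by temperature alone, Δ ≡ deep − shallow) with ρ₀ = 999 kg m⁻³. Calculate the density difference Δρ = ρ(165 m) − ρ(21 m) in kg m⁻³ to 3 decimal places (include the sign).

+2.722 kg m⁻³

ΔT = -10.9 K, Δρ/ρ₀ = −αΔT = 2.725 × 10⁻³.
Δρ = 999 × (2.725 × 10⁻³) = +2.722 kg m⁻³.
Positive Δρ: denser below, stable.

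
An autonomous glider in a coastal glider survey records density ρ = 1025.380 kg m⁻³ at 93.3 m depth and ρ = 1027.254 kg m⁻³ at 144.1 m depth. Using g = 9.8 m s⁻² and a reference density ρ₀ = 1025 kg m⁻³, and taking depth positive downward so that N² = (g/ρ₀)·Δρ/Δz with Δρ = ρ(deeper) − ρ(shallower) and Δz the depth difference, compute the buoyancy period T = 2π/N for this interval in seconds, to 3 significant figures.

335 s

Δρ = 1027.254 − 1025.380 = 1.874 kg m⁻³ over Δz = 144.1 − 93.3 = 50.8 m.
N² = (9.8/1025) × (1.874/50.8) = 3.5270 × 10⁻⁴ s⁻².
N = √(3.5270 × 10⁻⁴) = 0.018780 rad s⁻¹, so T = 2π/N = 334.57 s ≈ 335 s.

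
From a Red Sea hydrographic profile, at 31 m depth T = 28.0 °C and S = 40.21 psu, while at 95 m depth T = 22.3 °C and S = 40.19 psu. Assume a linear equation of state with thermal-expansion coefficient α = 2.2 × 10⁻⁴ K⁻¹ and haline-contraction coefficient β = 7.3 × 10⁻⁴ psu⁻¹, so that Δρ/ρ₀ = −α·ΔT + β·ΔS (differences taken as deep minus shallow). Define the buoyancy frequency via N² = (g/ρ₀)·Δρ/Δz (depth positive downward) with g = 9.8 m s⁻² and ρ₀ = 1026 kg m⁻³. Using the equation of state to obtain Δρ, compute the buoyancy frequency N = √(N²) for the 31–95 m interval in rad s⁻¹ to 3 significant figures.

0.0138 rad s⁻¹

ΔT = -5.7 K, ΔS = -0.02 psu (deep − shallow).
Δρ/ρ₀ = −αΔT + βΔS = 1.254 × 10⁻³ − 1.46 × 10⁻⁵ = 1.2394 × 10⁻³, so Δρ ≈ 1.272 kg m⁻³.
N² = (g/ρ₀)·Δρ/Δz = g·(Δρ/ρ₀)/Δz = 9.8 × 1.2394 × 10⁻³ / 64 = 1.8978 × 10⁻⁴ s⁻².
N = √(1.8978 × 10⁻⁴) = 0.013776 rad s⁻¹ ≈ 0.0138 rad s⁻¹.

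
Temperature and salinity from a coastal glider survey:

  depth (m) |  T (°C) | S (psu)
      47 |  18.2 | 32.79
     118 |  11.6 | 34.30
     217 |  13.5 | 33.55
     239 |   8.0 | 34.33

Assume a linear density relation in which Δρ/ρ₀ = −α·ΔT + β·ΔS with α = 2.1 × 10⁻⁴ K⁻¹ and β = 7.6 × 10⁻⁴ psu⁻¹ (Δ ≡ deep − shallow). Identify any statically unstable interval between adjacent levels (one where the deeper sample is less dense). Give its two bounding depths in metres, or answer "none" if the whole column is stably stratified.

118–217 m

Evaluate Δρ/ρ₀ = −αΔT + βΔS across each adjacent pair:
  47–118 m: −αΔT+βΔS = −(2.1 × 10⁻⁴)(-6.6)+(7.6 × 10⁻⁴)(+1.51) = 2.5 × 10⁻³ → stable
  118–217 m: −αΔT+βΔS = −(2.1 × 10⁻⁴)(+1.9)+(7.6 × 10⁻⁴)(-0.75) = -9.7 × 10⁻⁴ → UNSTABLE
  217–239 m: −αΔT+βΔS = −(2.1 × 10⁻⁴)(-5.5)+(7.6 × 10⁻⁴)(+0.78) = 1.7 × 10⁻³ → stable
The 118–217 m interval has Δρ < 0: lighter water underlies denser water.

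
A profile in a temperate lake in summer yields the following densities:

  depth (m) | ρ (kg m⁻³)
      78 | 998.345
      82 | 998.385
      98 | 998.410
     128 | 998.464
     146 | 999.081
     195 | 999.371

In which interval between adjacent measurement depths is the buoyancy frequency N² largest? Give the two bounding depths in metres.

128–146 m

Compute the density gradient over each adjacent pair:
  78–82 m: Δρ/Δz = 0.040/4 = 0.010 kg m⁻⁴
  82–98 m: Δρ/Δz = 0.025/16 = 1.6 × 10⁻³ kg m⁻⁴
  98–128 m: Δρ/Δz = 0.054/30 = 1.8 × 10⁻³ kg m⁻⁴
  128–146 m: Δρ/Δz = 0.617/18 = 0.034 kg m⁻⁴
  146–195 m: Δρ/Δz = 0.290/49 = 5.9 × 10⁻³ kg m⁻⁴
The largest gradient is in the 128–146 m interval — the pycnocline.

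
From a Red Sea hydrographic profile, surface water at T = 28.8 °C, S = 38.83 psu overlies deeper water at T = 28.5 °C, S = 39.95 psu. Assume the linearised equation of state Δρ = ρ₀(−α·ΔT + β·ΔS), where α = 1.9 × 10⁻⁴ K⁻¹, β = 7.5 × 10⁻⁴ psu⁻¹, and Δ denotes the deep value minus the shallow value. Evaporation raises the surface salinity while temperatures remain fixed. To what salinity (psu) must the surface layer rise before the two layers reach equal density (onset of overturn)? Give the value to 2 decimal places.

40.03 psu

Neutral buoyancy requires −α(T_deep − T_surf) + β(S_deep − S_surf′) = 0.
S_surf′ = S_deep − (α/β)·ΔT = 39.95 − (1.9 × 10⁻⁴/7.5 × 10⁻⁴)·(-0.3) = 40.0260 psu.
Increase required: 40.0260 − 38.83 = 1.1960 psu.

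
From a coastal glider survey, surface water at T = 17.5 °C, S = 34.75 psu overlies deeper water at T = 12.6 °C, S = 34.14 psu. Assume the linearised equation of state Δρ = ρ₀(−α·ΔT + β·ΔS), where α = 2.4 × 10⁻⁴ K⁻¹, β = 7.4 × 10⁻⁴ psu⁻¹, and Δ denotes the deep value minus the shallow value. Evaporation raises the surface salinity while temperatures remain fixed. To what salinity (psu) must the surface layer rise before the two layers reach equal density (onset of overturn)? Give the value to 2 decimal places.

Neutral buoyancy requires −α(T_deep − T_surf) + β(S_deep − S_surf′) = 0.
S_surf′ = S_deep − (α/β)·ΔT = 34.14 − (2.4 × 10⁻⁴/7.4 × 10⁻⁴)·(-4.9) = 35.7292 psu.
Increase required: 35.7292 − 34.75 = 0.9792 psu.

35.73 psu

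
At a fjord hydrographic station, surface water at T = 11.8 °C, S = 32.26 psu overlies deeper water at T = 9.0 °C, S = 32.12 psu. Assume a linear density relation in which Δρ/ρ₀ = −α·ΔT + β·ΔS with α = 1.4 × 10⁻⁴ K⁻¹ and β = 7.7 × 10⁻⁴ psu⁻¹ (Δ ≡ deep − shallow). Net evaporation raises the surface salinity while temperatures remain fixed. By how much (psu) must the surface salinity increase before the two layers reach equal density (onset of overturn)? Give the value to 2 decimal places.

0.37 psu

Neutral buoyancy requires −α(T_deep − T_surf) + β(S_deep − S_surf′) = 0.
S_surf′ = S_deep − (α/β)·ΔT = 32.12 − (1.4 × 10⁻⁴/7.7 × 10⁻⁴)·(-2.8) = 32.6291 psu.
Increase required: 32.6291 − 32.26 = 0.3691 psu.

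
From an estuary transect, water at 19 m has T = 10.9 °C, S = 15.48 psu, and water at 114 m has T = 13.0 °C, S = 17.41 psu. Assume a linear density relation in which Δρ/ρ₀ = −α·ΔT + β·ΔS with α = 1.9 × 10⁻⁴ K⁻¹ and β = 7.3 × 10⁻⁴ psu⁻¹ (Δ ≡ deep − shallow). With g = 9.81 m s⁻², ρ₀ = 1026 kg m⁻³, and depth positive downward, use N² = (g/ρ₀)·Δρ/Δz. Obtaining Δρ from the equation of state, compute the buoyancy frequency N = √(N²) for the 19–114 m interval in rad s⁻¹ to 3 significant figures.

0.0102 rad s⁻¹

ΔT = +2.1 K, ΔS = +1.93 psu (deep − shallow).
Δρ/ρ₀ = −αΔT + βΔS = -3.99 × 10⁻⁴ + 1.4089 × 10⁻³ = 1.0099 × 10⁻³, so Δρ ≈ 1.036 kg m⁻³.
N² = (g/ρ₀)·Δρ/Δz = g·(Δρ/ρ₀)/Δz = 9.81 × 1.0099 × 10⁻³ / 95 = 1.0429 × 10⁻⁴ s⁻².
N = √(1.0429 × 10⁻⁴) = 0.010212 rad s⁻¹ ≈ 0.0102 rad s⁻¹.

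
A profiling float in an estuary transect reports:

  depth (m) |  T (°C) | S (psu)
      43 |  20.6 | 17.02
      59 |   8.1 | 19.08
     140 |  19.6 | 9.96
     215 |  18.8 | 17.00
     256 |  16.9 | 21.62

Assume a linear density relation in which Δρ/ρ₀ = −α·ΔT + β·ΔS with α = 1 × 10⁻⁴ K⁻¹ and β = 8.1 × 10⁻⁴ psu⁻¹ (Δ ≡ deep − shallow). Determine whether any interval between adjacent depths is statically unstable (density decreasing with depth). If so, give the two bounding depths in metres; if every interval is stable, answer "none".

Evaluate Δρ/ρ₀ = −αΔT + βΔS across each adjacent pair:
  43–59 m: −αΔT+βΔS = −(1 × 10⁻⁴)(-12.5)+(8.1 × 10⁻⁴)(+2.06) = 2.9 × 10⁻³ → stable
  59–140 m: −αΔT+βΔS = −(1 × 10⁻⁴)(+11.5)+(8.1 × 10⁻⁴)(-9.12) = -8.5 × 10⁻³ → UNSTABLE
  140–215 m: −αΔT+βΔS = −(1 × 10⁻⁴)(-0.8)+(8.1 × 10⁻⁴)(+7.04) = 5.8 × 10⁻³ → stable
  215–256 m: −αΔT+βΔS = −(1 × 10⁻⁴)(-1.9)+(8.1 × 10⁻⁴)(+4.62) = 3.9 × 10⁻³ → stable
The 59–140 m interval has Δρ < 0: lighter water underlies denser water.

59–140 m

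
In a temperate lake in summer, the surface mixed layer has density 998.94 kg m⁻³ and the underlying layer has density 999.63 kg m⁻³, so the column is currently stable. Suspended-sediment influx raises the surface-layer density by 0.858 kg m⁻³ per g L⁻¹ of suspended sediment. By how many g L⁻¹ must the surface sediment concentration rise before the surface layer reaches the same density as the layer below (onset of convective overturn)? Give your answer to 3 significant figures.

0.804 g L⁻¹

Density deficit of the surface layer: 999.63 − 998.94 = 0.69 kg m⁻³.
Required change = 0.69 / 0.858 = 0.804 g L⁻¹.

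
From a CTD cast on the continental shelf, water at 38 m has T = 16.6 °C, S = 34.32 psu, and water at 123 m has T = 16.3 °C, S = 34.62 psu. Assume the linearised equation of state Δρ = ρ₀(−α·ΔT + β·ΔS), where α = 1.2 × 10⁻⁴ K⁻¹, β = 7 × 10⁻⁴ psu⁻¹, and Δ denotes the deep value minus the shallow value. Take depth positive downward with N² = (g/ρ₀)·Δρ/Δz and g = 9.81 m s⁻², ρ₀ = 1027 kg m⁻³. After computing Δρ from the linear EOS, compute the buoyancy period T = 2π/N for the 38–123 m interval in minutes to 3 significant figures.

ΔT = -0.3 K, ΔS = +0.30 psu (deep − shallow).
Δρ/ρ₀ = −αΔT + βΔS = 3.60 × 10⁻⁵ + 2.10 × 10⁻⁴ = 2.46 × 10⁻⁴, so Δρ ≈ 0.2526 kg m⁻³.
N² = (g/ρ₀)·Δρ/Δz = g·(Δρ/ρ₀)/Δz = 9.81 × 2.46 × 10⁻⁴ / 85 = 2.8391 × 10⁻⁵ s⁻².
N = √(2.8391 × 10⁻⁵) = 5.3283 × 10⁻³ rad s⁻¹ → T = 2π/N = 1.1792 × 10³ s = 19.653 min ≈ 19.7 min.

19.7 min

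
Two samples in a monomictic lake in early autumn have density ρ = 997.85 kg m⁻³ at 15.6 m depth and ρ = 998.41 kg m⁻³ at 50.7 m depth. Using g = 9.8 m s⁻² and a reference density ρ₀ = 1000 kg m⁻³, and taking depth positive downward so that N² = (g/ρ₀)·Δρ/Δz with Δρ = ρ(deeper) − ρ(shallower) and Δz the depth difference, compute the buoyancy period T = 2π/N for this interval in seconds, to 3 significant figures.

Δρ = 998.41 − 997.85 = 0.56 kg m⁻³ over Δz = 50.7 − 15.6 = 35.1 m.
N² = (9.8/1000) × (0.56/35.1) = 1.5635 × 10⁻⁴ s⁻².
N = √(1.5635 × 10⁻⁴) = 0.012504 rad s⁻¹, so T = 2π/N = 502.49 s ≈ 502 s.
A positive N² confirms static stability across the interval.

502 s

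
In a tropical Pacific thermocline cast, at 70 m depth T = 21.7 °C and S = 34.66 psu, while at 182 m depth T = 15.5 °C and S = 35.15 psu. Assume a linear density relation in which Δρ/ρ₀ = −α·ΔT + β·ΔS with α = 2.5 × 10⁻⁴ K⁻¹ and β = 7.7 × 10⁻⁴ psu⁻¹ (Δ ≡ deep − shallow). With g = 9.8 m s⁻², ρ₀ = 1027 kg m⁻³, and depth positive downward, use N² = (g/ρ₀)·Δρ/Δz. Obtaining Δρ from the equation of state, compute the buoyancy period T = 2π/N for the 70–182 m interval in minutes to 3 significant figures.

8.06 min

ΔT = -6.2 K, ΔS = +0.49 psu (deep − shallow).
Δρ/ρ₀ = −αΔT + βΔS = 1.55 × 10⁻³ + 3.773 × 10⁻⁴ = 1.9273 × 10⁻³, so Δρ ≈ 1.979 kg m⁻³.
N² = (g/ρ₀)·Δρ/Δz = g·(Δρ/ρ₀)/Δz = 9.8 × 1.9273 × 10⁻³ / 112 = 1.6864 × 10⁻⁴ s⁻².
N = √(1.6864 × 10⁻⁴) = 0.012986 rad s⁻¹ → T = 2π/N = 483.84 s = 8.0640 min ≈ 8.06 min.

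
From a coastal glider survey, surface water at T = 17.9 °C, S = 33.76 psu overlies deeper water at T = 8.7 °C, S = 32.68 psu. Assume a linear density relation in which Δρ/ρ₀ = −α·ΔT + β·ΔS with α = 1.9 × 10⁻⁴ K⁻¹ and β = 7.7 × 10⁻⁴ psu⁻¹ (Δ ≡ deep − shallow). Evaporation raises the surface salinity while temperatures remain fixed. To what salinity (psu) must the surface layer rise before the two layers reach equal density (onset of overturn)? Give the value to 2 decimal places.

Neutral buoyancy requires −α(T_deep − T_surf) + β(S_deep − S_surf′) = 0.
S_surf′ = S_deep − (α/β)·ΔT = 32.68 − (1.9 × 10⁻⁴/7.7 × 10⁻⁴)·(-9.2) = 34.9501 psu.
Increase required: 34.9501 − 33.76 = 1.1901 psu.

34.95 psu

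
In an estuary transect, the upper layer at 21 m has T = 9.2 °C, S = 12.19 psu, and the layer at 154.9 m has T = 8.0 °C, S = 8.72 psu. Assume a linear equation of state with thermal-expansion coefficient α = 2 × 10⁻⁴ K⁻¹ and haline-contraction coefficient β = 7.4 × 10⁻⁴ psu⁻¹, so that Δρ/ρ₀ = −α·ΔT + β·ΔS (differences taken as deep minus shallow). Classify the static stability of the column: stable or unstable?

unstable

ΔT = 8.0 − 9.2 = -1.2 K and ΔS = 8.72 − 12.19 = -3.47 psu (deep − shallow).
−αΔT = 2.40 × 10⁻⁴; βΔS = -2.5678 × 10⁻³; sum Δρ/ρ₀ = -2.3278 × 10⁻³.
Δρ/ρ₀ < 0, so Δρ < 0: deeper water is lighter → statically unstable; the column would overturn.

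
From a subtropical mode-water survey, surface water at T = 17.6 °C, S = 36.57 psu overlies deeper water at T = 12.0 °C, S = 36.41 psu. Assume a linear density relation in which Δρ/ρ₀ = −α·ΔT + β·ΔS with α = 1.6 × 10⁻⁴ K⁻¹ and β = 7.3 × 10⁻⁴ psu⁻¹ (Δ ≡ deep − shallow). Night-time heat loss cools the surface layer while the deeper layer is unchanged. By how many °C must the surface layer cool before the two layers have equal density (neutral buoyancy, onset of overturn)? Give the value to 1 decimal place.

Neutral buoyancy requires Δρ = 0, i.e. −α(T_deep − T_surf′) + β(S_deep − S_surf) = 0.
T_surf′ = T_deep − (β/α)·ΔS = 12.0 − (7.3 × 10⁻⁴/1.6 × 10⁻⁴)·(-0.16) = 12.730 °C.
Cooling required: 17.6 − (12.730) = 4.870 °C.

4.9 °C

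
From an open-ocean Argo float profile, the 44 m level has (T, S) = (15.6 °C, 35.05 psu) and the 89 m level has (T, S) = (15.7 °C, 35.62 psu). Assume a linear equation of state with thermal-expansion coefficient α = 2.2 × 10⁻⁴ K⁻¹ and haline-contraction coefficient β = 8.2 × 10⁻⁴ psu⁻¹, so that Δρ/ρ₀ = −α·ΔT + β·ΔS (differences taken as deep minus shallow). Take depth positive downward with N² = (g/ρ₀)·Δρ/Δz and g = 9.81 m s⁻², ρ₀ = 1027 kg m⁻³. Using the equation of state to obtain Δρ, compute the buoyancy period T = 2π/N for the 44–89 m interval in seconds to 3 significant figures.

638 s

ΔT = +0.1 K, ΔS = +0.57 psu (deep − shallow).
Δρ/ρ₀ = −αΔT + βΔS = -2.20 × 10⁻⁵ + 4.674 × 10⁻⁴ = 4.454 × 10⁻⁴, so Δρ ≈ 0.4574 kg m⁻³.
N² = (g/ρ₀)·Δρ/Δz = g·(Δρ/ρ₀)/Δz = 9.81 × 4.454 × 10⁻⁴ / 45 = 9.7097 × 10⁻⁵ s⁻².
N = √(9.7097 × 10⁻⁵) = 9.8538 × 10⁻³ rad s⁻¹ → T = 2π/N = 637.64 s ≈ 638 s.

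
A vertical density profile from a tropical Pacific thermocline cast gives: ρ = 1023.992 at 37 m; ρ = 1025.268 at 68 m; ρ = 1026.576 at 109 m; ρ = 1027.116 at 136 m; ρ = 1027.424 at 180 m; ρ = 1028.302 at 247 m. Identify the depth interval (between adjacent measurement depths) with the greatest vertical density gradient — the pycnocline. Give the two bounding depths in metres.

Compute the density gradient over each adjacent pair:
  37–68 m: Δρ/Δz = 1.276/31 = 0.041 kg m⁻⁴
  68–109 m: Δρ/Δz = 1.308/41 = 0.032 kg m⁻⁴
  109–136 m: Δρ/Δz = 0.540/27 = 0.020 kg m⁻⁴
  136–180 m: Δρ/Δz = 0.308/44 = 7.0 × 10⁻³ kg m⁻⁴
  180–247 m: Δρ/Δz = 0.878/67 = 0.013 kg m⁻⁴
The largest gradient is in the 37–68 m interval — the pycnocline.

37–68 m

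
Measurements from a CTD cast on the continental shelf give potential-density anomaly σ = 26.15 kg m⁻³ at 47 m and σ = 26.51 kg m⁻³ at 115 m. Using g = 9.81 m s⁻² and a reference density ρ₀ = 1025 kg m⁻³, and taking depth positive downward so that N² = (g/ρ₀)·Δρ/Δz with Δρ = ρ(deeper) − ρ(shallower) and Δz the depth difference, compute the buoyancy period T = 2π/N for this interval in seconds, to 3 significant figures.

Δρ = 1026.51 − 1026.15 = 0.36 kg m⁻³ over Δz = 115 − 47 = 68 m.
N² = (9.81/1025) × (0.36/68) = 5.0669 × 10⁻⁵ s⁻².
N = √(5.0669 × 10⁻⁵) = 7.1182 × 10⁻³ rad s⁻¹, so T = 2π/N = 882.69 s ≈ 883 s.

883 s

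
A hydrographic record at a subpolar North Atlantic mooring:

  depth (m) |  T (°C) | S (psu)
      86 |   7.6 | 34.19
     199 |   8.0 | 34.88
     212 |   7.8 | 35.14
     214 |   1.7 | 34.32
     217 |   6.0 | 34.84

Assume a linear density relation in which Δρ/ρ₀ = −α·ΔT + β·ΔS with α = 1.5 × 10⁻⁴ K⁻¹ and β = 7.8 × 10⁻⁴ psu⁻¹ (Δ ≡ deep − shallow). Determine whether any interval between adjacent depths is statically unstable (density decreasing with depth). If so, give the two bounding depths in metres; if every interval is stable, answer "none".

Evaluate Δρ/ρ₀ = −αΔT + βΔS across each adjacent pair:
  86–199 m: −αΔT+βΔS = −(1.5 × 10⁻⁴)(+0.4)+(7.8 × 10⁻⁴)(+0.69) = 4.8 × 10⁻⁴ → stable
  199–212 m: −αΔT+βΔS = −(1.5 × 10⁻⁴)(-0.2)+(7.8 × 10⁻⁴)(+0.26) = 2.3 × 10⁻⁴ → stable
  212–214 m: −αΔT+βΔS = −(1.5 × 10⁻⁴)(-6.1)+(7.8 × 10⁻⁴)(-0.82) = 2.8 × 10⁻⁴ → stable
  214–217 m: −αΔT+βΔS = −(1.5 × 10⁻⁴)(+4.3)+(7.8 × 10⁻⁴)(+0.52) = -2.4 × 10⁻⁴ → UNSTABLE
The 214–217 m interval has Δρ < 0: lighter water underlies denser water.

214–217 m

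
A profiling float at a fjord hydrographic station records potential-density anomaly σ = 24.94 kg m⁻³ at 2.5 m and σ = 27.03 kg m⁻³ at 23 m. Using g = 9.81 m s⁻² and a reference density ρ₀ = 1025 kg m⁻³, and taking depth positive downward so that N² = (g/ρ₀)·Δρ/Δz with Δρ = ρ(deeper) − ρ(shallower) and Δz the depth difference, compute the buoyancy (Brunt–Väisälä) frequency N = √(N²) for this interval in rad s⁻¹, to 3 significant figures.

Δρ = 1027.03 − 1024.94 = 2.09 kg m⁻³ over Δz = 23 − 2.5 = 20.5 m.
N² = (9.81/1025) × (2.09/20.5) = 9.7575 × 10⁻⁴ s⁻².
N = √(9.7575 × 10⁻⁴) = 0.031237 rad s⁻¹ ≈ 0.0312 rad s⁻¹.

0.0312 rad s⁻¹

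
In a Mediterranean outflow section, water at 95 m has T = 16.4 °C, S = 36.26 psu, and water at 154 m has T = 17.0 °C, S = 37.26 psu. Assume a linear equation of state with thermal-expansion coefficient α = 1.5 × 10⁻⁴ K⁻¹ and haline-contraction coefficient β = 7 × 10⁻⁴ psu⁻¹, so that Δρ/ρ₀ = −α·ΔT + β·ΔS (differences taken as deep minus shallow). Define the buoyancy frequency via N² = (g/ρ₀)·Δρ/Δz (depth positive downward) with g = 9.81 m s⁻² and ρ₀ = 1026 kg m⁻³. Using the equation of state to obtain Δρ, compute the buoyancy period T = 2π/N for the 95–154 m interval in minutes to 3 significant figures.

10.4 min

ΔT = +0.6 K, ΔS = +1.00 psu (deep − shallow).
Δρ/ρ₀ = −αΔT + βΔS = -9.00 × 10⁻⁵ + 7.00 × 10⁻⁴ = 6.10 × 10⁻⁴, so Δρ ≈ 0.6259 kg m⁻³.
N² = (g/ρ₀)·Δρ/Δz = g·(Δρ/ρ₀)/Δz = 9.81 × 6.10 × 10⁻⁴ / 59 = 1.0143 × 10⁻⁴ s⁻².
N = √(1.0143 × 10⁻⁴) = 0.010071 rad s⁻¹ → T = 2π/N = 623.89 s = 10.398 min ≈ 10.4 min.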